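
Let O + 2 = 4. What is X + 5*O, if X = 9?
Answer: 19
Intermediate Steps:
O = 2 (O = -2 + 4 = 2)
X + 5*O = 9 + 5*2 = 9 + 10 = 19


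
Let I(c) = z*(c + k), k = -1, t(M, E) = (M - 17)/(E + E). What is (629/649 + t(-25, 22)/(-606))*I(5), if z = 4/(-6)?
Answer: -15426/5959 ≈ -2.5887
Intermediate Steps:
t(M, E) = (-17 + M)/(2*E) (t(M, E) = (-17 + M)/((2*E)) = (-17 + M)*(1/(2*E)) = (-17 + M)/(2*E))
z = -⅔ (z = 4*(-⅙) = -⅔ ≈ -0.66667)
I(c) = ⅔ - 2*c/3 (I(c) = -2*(c - 1)/3 = -2*(-1 + c)/3 = ⅔ - 2*c/3)
(629/649 + t(-25, 22)/(-606))*I(5) = (629/649 + ((½)*(-17 - 25)/22)/(-606))*(⅔ - ⅔*5) = (629*(1/649) + ((½)*(1/22)*(-42))*(-1/606))*(⅔ - 10/3) = (629/649 - 21/22*(-1/606))*(-8/3) = (629/649 + 7/4444)*(-8/3) = (23139/23836)*(-8/3) = -15426/5959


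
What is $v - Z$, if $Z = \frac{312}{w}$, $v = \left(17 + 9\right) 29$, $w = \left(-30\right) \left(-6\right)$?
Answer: $\frac{11284}{15} \approx 752.27$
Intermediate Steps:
$w = 180$
$v = 754$ ($v = 26 \cdot 29 = 754$)
$Z = \frac{26}{15}$ ($Z = \frac{312}{180} = 312 \cdot \frac{1}{180} = \frac{26}{15} \approx 1.7333$)
$v - Z = 754 - \frac{26}{15} = \frac{11284}{15}$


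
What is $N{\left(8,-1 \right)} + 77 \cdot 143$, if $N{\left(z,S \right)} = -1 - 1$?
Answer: $11009$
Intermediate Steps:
$N{\left(z,S \right)} = -2$ ($N{\left(z,S \right)} = -1 - 1 = -2$)
$N{\left(8,-1 \right)} + 77 \cdot 143 = -2 + 77 \cdot 143 = -2 + 11011 = 11009$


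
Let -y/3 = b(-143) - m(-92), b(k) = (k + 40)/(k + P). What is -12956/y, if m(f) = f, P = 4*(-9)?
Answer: 2319124/49713 ≈ 46.650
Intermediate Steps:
P = -36
b(k) = (40 + k)/(-36 + k) (b(k) = (k + 40)/(k - 36) = (40 + k)/(-36 + k))
y = -49713/179 (y = -3*((40 - 143)/(-36 - 143) - 1*(-92)) = -3*(-103/(-179) + 92) = -3*(-1/179*(-103) + 92) = -3*(103/179 + 92) = -3*16571/179 = -49713/179 ≈ -277.73)
-12956/y = -12956/(-49713/179) = -12956*(-179/49713) = 2319124/49713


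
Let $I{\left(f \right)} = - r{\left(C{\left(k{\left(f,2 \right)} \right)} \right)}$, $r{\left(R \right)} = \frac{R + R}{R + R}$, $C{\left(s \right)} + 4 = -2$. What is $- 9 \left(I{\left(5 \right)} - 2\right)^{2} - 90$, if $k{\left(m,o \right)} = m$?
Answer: $-171$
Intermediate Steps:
$C{\left(s \right)} = -6$ ($C{\left(s \right)} = -4 - 2 = -6$)
$r{\left(R \right)} = 1$ ($r{\left(R \right)} = \frac{2 R}{2 R} = 2 R \frac{1}{2 R} = 1$)
$I{\left(f \right)} = -1$ ($I{\left(f \right)} = \left(-1\right) 1 = -1$)
$- 9 \left(I{\left(5 \right)} - 2\right)^{2} - 90 = - 9 \left(-1 - 2\right)^{2} - 90 = - 9 \left(-3\right)^{2} - 90 = \left(-9\right) 9 - 90 = -81 - 90 = -171$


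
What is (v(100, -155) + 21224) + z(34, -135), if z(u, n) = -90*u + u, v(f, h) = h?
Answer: 18043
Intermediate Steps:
z(u, n) = -89*u
(v(100, -155) + 21224) + z(34, -135) = (-155 + 21224) - 89*34 = 21069 - 3026 = 18043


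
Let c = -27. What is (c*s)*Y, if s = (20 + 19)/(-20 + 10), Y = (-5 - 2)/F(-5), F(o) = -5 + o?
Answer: 7371/100 ≈ 73.710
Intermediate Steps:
Y = 7/10 (Y = (-5 - 2)/(-5 - 5) = -7/(-10) = -7*(-⅒) = 7/10 ≈ 0.70000)
s = -39/10 (s = 39/(-10) = 39*(-⅒) = -39/10 ≈ -3.9000)
(c*s)*Y = -27*(-39/10)*(7/10) = (1053/10)*(7/10) = 7371/100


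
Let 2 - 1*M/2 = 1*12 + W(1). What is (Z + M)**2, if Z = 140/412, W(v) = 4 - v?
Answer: 6985449/10609 ≈ 658.45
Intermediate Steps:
Z = 35/103 (Z = 140*(1/412) = 35/103 ≈ 0.33981)
M = -26 (M = 4 - 2*(1*12 + (4 - 1*1)) = 4 - 2*(12 + (4 - 1)) = 4 - 2*(12 + 3) = 4 - 2*15 = 4 - 30 = -26)
(Z + M)**2 = (35/103 - 26)**2 = (-2643/103)**2 = 6985449/10609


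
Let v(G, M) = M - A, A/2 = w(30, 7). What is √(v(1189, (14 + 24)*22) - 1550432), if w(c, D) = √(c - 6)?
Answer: 2*√(-387399 - √6) ≈ 1244.8*I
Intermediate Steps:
w(c, D) = √(-6 + c)
A = 4*√6 (A = 2*√(-6 + 30) = 2*√24 = 2*(2*√6) = 4*√6 ≈ 9.7980)
v(G, M) = M - 4*√6
√(v(1189, (14 + 24)*22) - 1550432) = √(((14 + 24)*22 - 4*√6) - 1550432) = √((38*22 - 4*√6) - 1550432) = √((836 - 4*√6) - 1550432) = √(-1549596 - 4*√6)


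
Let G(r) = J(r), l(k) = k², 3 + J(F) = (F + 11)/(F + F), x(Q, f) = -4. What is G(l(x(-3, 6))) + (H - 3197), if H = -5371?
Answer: -274245/32 ≈ -8570.2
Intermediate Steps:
J(F) = -3 + (11 + F)/(2*F) (J(F) = -3 + (F + 11)/(F + F) = -3 + (11 + F)/((2*F)) = -3 + (11 + F)*(1/(2*F)) = -3 + (11 + F)/(2*F))
G(r) = (11 - 5*r)/(2*r)
G(l(x(-3, 6))) + (H - 3197) = (11 - 5*(-4)²)/(2*((-4)²)) + (-5371 - 3197) = (½)*(11 - 5*16)/16 - 8568 = (½)*(1/16)*(11 - 80) - 8568 = (½)*(1/16)*(-69) - 8568 = -69/32 - 8568 = -274245/32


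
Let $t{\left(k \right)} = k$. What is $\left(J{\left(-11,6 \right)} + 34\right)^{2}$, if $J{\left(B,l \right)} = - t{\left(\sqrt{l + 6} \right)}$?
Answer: $1168 - 136 \sqrt{3} \approx 932.44$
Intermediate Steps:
$J{\left(B,l \right)} = - \sqrt{6 + l}$ ($J{\left(B,l \right)} = - \sqrt{l + 6} = - \sqrt{6 + l}$)
$\left(J{\left(-11,6 \right)} + 34\right)^{2} = \left(- \sqrt{6 + 6} + 34\right)^{2} = \left(- \sqrt{12} + 34\right)^{2} = \left(- 2 \sqrt{3} + 34\right)^{2} = \left(34 - 2 \sqrt{3}\right)^{2}$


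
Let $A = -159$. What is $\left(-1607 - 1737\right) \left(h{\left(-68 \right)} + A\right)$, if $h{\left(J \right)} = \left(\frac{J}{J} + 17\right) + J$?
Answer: $698896$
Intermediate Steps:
$h{\left(J \right)} = 18 + J$ ($h{\left(J \right)} = \left(1 + 17\right) + J = 18 + J$)
$\left(-1607 - 1737\right) \left(h{\left(-68 \right)} + A\right) = \left(-1607 - 1737\right) \left(\left(18 - 68\right) - 159\right) = - 3344 \left(-50 - 159\right) = \left(-3344\right) \left(-209\right) = 698896$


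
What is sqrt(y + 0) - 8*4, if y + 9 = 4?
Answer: -32 + I*sqrt(5) ≈ -32.0 + 2.2361*I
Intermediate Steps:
y = -5 (y = -9 + 4 = -5)
sqrt(y + 0) - 8*4 = sqrt(-5 + 0) - 8*4 = sqrt(-5) - 32 = I*sqrt(5) - 32 = -32 + I*sqrt(5)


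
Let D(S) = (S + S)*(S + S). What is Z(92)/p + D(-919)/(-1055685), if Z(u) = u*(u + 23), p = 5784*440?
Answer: -143105445049/44777934960 ≈ -3.1959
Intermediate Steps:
p = 2544960
Z(u) = u*(23 + u)
D(S) = 4*S**2 (D(S) = (2*S)*(2*S) = 4*S**2)
Z(92)/p + D(-919)/(-1055685) = (92*(23 + 92))/2544960 + (4*(-919)**2)/(-1055685) = (92*115)*(1/2544960) + (4*844561)*(-1/1055685) = 10580*(1/2544960) + 3378244*(-1/1055685) = 529/127248 - 3378244/1055685 = -143105445049/44777934960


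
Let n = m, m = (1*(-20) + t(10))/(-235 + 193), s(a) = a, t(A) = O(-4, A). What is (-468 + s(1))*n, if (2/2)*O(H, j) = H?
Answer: -1868/7 ≈ -266.86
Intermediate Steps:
O(H, j) = H
t(A) = -4
m = 4/7 (m = (1*(-20) - 4)/(-235 + 193) = (-20 - 4)/(-42) = -24*(-1/42) = 4/7 ≈ 0.57143)
n = 4/7 ≈ 0.57143
(-468 + s(1))*n = (-468 + 1)*(4/7) = -467*4/7 = -1868/7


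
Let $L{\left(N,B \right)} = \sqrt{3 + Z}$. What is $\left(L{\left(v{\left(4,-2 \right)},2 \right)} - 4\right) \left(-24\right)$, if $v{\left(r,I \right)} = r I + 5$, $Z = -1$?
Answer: $96 - 24 \sqrt{2} \approx 62.059$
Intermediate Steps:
$v{\left(r,I \right)} = 5 + I r$ ($v{\left(r,I \right)} = I r + 5 = 5 + I r$)
$L{\left(N,B \right)} = \sqrt{2}$ ($L{\left(N,B \right)} = \sqrt{3 - 1} = \sqrt{2}$)
$\left(L{\left(v{\left(4,-2 \right)},2 \right)} - 4\right) \left(-24\right) = \left(\sqrt{2} - 4\right) \left(-24\right) = \left(-4 + \sqrt{2}\right) \left(-24\right) = 96 - 24 \sqrt{2}$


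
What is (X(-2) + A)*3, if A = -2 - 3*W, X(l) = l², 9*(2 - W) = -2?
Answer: -14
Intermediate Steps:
W = 20/9 (W = 2 - ⅑*(-2) = 2 + 2/9 = 20/9 ≈ 2.2222)
A = -26/3 (A = -2 - 3*20/9 = -2 - 20/3 = -26/3 ≈ -8.6667)
(X(-2) + A)*3 = ((-2)² - 26/3)*3 = (4 - 26/3)*3 = -14/3*3 = -14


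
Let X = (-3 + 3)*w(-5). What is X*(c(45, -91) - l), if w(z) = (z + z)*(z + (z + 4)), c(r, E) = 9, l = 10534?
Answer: 0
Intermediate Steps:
w(z) = 2*z*(4 + 2*z) (w(z) = (2*z)*(z + (4 + z)) = (2*z)*(4 + 2*z) = 2*z*(4 + 2*z))
X = 0 (X = (-3 + 3)*(4*(-5)*(2 - 5)) = 0*(4*(-5)*(-3)) = 0*60 = 0)
X*(c(45, -91) - l) = 0*(9 - 1*10534) = 0*(9 - 10534) = 0*(-10525) = 0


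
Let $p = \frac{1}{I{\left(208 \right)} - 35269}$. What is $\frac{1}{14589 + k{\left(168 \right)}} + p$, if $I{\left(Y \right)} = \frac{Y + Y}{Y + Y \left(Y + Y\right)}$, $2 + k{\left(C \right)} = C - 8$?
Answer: $\frac{8557672}{216886650737} \approx 3.9457 \cdot 10^{-5}$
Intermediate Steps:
$k{\left(C \right)} = -10 + C$ ($k{\left(C \right)} = -2 + \left(C - 8\right) = -2 + \left(-8 + C\right) = -10 + C$)
$I{\left(Y \right)} = \frac{2 Y}{Y + 2 Y^{2}}$ ($I{\left(Y \right)} = \frac{2 Y}{Y + Y 2 Y} = \frac{2 Y}{Y + 2 Y^{2}}$)
$p = - \frac{417}{14707171}$ ($p = \frac{1}{\frac{2}{1 + 2 \cdot 208} - 35269} = \frac{1}{\frac{2}{1 + 416} - 35269} = \frac{1}{\frac{2}{417} - 35269} = \frac{1}{- \frac{14707171}{417}} = - \frac{417}{14707171} \approx -2.8354 \cdot 10^{-5}$)
$\frac{1}{14589 + k{\left(168 \right)}} + p = \frac{1}{14589 + \left(-10 + 168\right)} - \frac{417}{14707171} = \frac{1}{14589 + 158} - \frac{417}{14707171} = \frac{1}{14747} - \frac{417}{14707171} = \frac{8557672}{216886650737}$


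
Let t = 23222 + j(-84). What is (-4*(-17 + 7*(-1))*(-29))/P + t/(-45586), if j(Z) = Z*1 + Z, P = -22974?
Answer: -33560931/87274397 ≈ -0.38454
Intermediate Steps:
j(Z) = 2*Z (j(Z) = Z + Z = 2*Z)
t = 23054 (t = 23222 + 2*(-84) = 23222 - 168 = 23054)
(-4*(-17 + 7*(-1))*(-29))/P + t/(-45586) = (-4*(-17 + 7*(-1))*(-29))/(-22974) + 23054/(-45586) = (-4*(-17 - 7)*(-29))*(-1/22974) + 23054*(-1/45586) = (-4*(-24)*(-29))*(-1/22974) - 11527/22793 = (96*(-29))*(-1/22974) - 11527/22793 = -2784*(-1/22974) - 11527/22793 = 464/3829 - 11527/22793 = -33560931/87274397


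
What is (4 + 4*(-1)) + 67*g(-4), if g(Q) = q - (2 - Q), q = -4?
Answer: -670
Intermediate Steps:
g(Q) = -6 + Q (g(Q) = -4 - (2 - Q) = -4 + (-2 + Q) = -6 + Q)
(4 + 4*(-1)) + 67*g(-4) = (4 + 4*(-1)) + 67*(-6 - 4) = (4 - 4) + 67*(-10) = 0 - 670 = -670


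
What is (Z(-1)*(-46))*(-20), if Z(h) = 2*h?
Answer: -1840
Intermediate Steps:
(Z(-1)*(-46))*(-20) = ((2*(-1))*(-46))*(-20) = -2*(-46)*(-20) = 92*(-20) = -1840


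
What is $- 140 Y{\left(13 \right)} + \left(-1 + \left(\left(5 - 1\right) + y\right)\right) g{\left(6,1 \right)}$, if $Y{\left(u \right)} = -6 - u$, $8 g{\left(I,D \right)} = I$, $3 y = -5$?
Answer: $2661$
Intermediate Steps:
$y = - \frac{5}{3}$ ($y = \frac{1}{3} \left(-5\right) = - \frac{5}{3} \approx -1.6667$)
$g{\left(I,D \right)} = \frac{I}{8}$
$- 140 Y{\left(13 \right)} + \left(-1 + \left(\left(5 - 1\right) + y\right)\right) g{\left(6,1 \right)} = - 140 \left(-6 - 13\right) + \left(-1 + \left(\left(5 - 1\right) - \frac{5}{3}\right)\right) \frac{1}{8} \cdot 6 = - 140 \left(-6 - 13\right) + \left(-1 + \left(4 - \frac{5}{3}\right)\right) \frac{3}{4} = \left(-140\right) \left(-19\right) + \left(-1 + \frac{7}{3}\right) \frac{3}{4} = 2660 + \frac{4}{3} \cdot \frac{3}{4} = 2660 + 1 = 2661$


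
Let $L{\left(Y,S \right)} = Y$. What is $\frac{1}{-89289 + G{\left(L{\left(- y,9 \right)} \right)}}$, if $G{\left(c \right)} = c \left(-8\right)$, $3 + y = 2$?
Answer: $- \frac{1}{89297} \approx -1.1199 \cdot 10^{-5}$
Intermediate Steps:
$y = -1$ ($y = -3 + 2 = -1$)
$G{\left(c \right)} = - 8 c$
$\frac{1}{-89289 + G{\left(L{\left(- y,9 \right)} \right)}} = \frac{1}{-89289 - 8 \left(\left(-1\right) \left(-1\right)\right)} = \frac{1}{-89289 - 8} = \frac{1}{-89297} = - \frac{1}{89297}$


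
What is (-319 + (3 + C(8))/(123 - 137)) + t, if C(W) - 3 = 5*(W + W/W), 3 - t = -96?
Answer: -3131/14 ≈ -223.64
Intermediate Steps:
t = 99 (t = 3 - 1*(-96) = 3 + 96 = 99)
C(W) = 8 + 5*W (C(W) = 3 + 5*(W + W/W) = 3 + 5*(W + 1) = 3 + 5*(1 + W) = 3 + (5 + 5*W) = 8 + 5*W)
(-319 + (3 + C(8))/(123 - 137)) + t = (-319 + (3 + (8 + 5*8))/(123 - 137)) + 99 = (-319 + (3 + (8 + 40))/(-14)) + 99 = (-319 + (3 + 48)*(-1/14)) + 99 = (-319 + 51*(-1/14)) + 99 = (-319 - 51/14) + 99 = -4517/14 + 99 = -3131/14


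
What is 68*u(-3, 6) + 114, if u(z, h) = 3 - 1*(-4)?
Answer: 590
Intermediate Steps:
u(z, h) = 7 (u(z, h) = 3 + 4 = 7)
68*u(-3, 6) + 114 = 68*7 + 114 = 476 + 114 = 590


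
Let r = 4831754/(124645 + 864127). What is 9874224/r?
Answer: 4881678106464/2415877 ≈ 2.0207e+6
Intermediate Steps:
r = 2415877/494386 (r = 4831754/988772 = 4831754*(1/988772) = 2415877/494386 ≈ 4.8866)
9874224/r = 9874224/(2415877/494386) = 9874224*(494386/2415877) = 4881678106464/2415877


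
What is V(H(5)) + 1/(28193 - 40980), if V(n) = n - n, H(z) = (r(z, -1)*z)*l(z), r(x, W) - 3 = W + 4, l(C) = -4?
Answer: -1/12787 ≈ -7.8204e-5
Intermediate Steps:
r(x, W) = 7 + W (r(x, W) = 3 + (W + 4) = 3 + (4 + W) = 7 + W)
H(z) = -24*z (H(z) = ((7 - 1)*z)*(-4) = (6*z)*(-4) = -24*z)
V(n) = 0
V(H(5)) + 1/(28193 - 40980) = 0 + 1/(28193 - 40980) = 0 + 1/(-12787) = 0 - 1/12787 = -1/12787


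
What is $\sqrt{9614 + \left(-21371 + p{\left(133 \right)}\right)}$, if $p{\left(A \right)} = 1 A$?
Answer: $2 i \sqrt{2906} \approx 107.81 i$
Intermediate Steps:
$p{\left(A \right)} = A$
$\sqrt{9614 + \left(-21371 + p{\left(133 \right)}\right)} = \sqrt{9614 + \left(-21371 + 133\right)} = \sqrt{9614 - 21238} = \sqrt{-11624} = 2 i \sqrt{2906}$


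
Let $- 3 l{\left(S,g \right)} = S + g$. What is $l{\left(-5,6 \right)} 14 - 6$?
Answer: $- \frac{32}{3} \approx -10.667$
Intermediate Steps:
$l{\left(S,g \right)} = - \frac{S}{3} - \frac{g}{3}$ ($l{\left(S,g \right)} = - \frac{S + g}{3} = - \frac{S}{3} - \frac{g}{3}$)
$l{\left(-5,6 \right)} 14 - 6 = \left(\left(- \frac{1}{3}\right) \left(-5\right) - 2\right) 14 - 6 = \left(\frac{5}{3} - 2\right) 14 - 6 = \left(- \frac{1}{3}\right) 14 - 6 = - \frac{14}{3} - 6 = - \frac{32}{3}$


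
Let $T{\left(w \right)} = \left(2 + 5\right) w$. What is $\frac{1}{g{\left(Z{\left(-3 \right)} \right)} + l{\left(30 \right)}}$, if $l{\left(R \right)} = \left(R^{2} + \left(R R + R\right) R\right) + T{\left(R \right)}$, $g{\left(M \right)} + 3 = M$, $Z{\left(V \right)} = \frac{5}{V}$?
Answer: $\frac{3}{87016} \approx 3.4476 \cdot 10^{-5}$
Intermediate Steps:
$g{\left(M \right)} = -3 + M$
$T{\left(w \right)} = 7 w$
$l{\left(R \right)} = R^{2} + 7 R + R \left(R + R^{2}\right)$ ($l{\left(R \right)} = \left(R^{2} + \left(R R + R\right) R\right) + 7 R = \left(R^{2} + \left(R^{2} + R\right) R\right) + 7 R = \left(R^{2} + \left(R + R^{2}\right) R\right) + 7 R = \left(R^{2} + R \left(R + R^{2}\right)\right) + 7 R = R^{2} + 7 R + R \left(R + R^{2}\right)$)
$\frac{1}{g{\left(Z{\left(-3 \right)} \right)} + l{\left(30 \right)}} = \frac{1}{\left(-3 + \frac{5}{-3}\right) + 30 \left(7 + 30^{2} + 2 \cdot 30\right)} = \frac{1}{\left(-3 + 5 \left(- \frac{1}{3}\right)\right) + 30 \left(7 + 900 + 60\right)} = \frac{1}{\left(-3 - \frac{5}{3}\right) + 30 \cdot 967} = \frac{1}{- \frac{14}{3} + 29010} = \frac{1}{\frac{87016}{3}} = \frac{3}{87016}$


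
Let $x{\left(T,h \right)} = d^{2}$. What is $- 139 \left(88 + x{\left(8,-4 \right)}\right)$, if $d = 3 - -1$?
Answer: $-14456$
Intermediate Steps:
$d = 4$ ($d = 3 + 1 = 4$)
$x{\left(T,h \right)} = 16$ ($x{\left(T,h \right)} = 4^{2} = 16$)
$- 139 \left(88 + x{\left(8,-4 \right)}\right) = - 139 \left(88 + 16\right) = \left(-139\right) 104 = -14456$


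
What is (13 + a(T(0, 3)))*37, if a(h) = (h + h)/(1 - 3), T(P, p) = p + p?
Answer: 259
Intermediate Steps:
T(P, p) = 2*p
a(h) = -h (a(h) = (2*h)/(-2) = (2*h)*(-½) = -h)
(13 + a(T(0, 3)))*37 = (13 - 2*3)*37 = (13 - 1*6)*37 = (13 - 6)*37 = 7*37 = 259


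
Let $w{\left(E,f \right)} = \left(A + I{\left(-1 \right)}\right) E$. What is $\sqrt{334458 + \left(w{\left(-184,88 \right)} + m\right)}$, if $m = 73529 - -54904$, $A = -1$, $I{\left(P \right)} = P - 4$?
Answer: $3 \sqrt{51555} \approx 681.17$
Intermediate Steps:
$I{\left(P \right)} = -4 + P$ ($I{\left(P \right)} = P - 4 = -4 + P$)
$w{\left(E,f \right)} = - 6 E$ ($w{\left(E,f \right)} = \left(-1 - 5\right) E = - 6 E$)
$m = 128433$ ($m = 73529 + 54904 = 128433$)
$\sqrt{334458 + \left(w{\left(-184,88 \right)} + m\right)} = \sqrt{334458 + \left(\left(-6\right) \left(-184\right) + 128433\right)} = \sqrt{334458 + \left(1104 + 128433\right)} = \sqrt{334458 + 129537} = \sqrt{463995} = 3 \sqrt{51555}$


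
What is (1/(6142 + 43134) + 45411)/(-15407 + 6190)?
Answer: -172128649/34936684 ≈ -4.9269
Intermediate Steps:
(1/(6142 + 43134) + 45411)/(-15407 + 6190) = (1/49276 + 45411)/(-9217) = (1/49276 + 45411)*(-1/9217) = (2237672437/49276)*(-1/9217) = -172128649/34936684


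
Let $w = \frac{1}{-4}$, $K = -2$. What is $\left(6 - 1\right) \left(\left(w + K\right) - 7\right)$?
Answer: $- \frac{185}{4} \approx -46.25$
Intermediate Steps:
$w = - \frac{1}{4} \approx -0.25$
$\left(6 - 1\right) \left(\left(w + K\right) - 7\right) = \left(6 - 1\right) \left(\left(- \frac{1}{4} - 2\right) - 7\right) = 5 \left(- \frac{9}{4} - 7\right) = 5 \left(- \frac{37}{4}\right) = - \frac{185}{4}$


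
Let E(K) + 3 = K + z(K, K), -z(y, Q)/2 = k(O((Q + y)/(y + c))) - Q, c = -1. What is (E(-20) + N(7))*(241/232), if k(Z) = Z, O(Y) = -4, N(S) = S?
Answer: -1446/29 ≈ -49.862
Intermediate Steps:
z(y, Q) = 8 + 2*Q (z(y, Q) = -2*(-4 - Q) = 8 + 2*Q)
E(K) = 5 + 3*K (E(K) = -3 + (K + (8 + 2*K)) = -3 + (8 + 3*K) = 5 + 3*K)
(E(-20) + N(7))*(241/232) = ((5 + 3*(-20)) + 7)*(241/232) = ((5 - 60) + 7)*(241*(1/232)) = (-55 + 7)*(241/232) = -48*241/232 = -1446/29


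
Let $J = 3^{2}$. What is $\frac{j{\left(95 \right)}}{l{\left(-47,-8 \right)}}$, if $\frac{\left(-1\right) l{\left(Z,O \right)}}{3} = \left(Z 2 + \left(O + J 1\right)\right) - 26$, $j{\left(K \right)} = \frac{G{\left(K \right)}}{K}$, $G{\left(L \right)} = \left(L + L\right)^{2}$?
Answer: $\frac{380}{357} \approx 1.0644$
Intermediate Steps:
$G{\left(L \right)} = 4 L^{2}$ ($G{\left(L \right)} = \left(2 L\right)^{2} = 4 L^{2}$)
$J = 9$
$j{\left(K \right)} = 4 K$ ($j{\left(K \right)} = \frac{4 K^{2}}{K} = 4 K$)
$l{\left(Z,O \right)} = 51 - 6 Z - 3 O$ ($l{\left(Z,O \right)} = - 3 \left(\left(Z 2 + \left(O + 9 \cdot 1\right)\right) - 26\right) = - 3 \left(\left(2 Z + \left(O + 9\right)\right) - 26\right) = - 3 \left(\left(2 Z + \left(9 + O\right)\right) - 26\right) = - 3 \left(\left(9 + O + 2 Z\right) - 26\right) = - 3 \left(-17 + O + 2 Z\right) = 51 - 6 Z - 3 O$)
$\frac{j{\left(95 \right)}}{l{\left(-47,-8 \right)}} = \frac{4 \cdot 95}{51 - -282 - -24} = \frac{380}{51 + 282 + 24} = \frac{380}{357}$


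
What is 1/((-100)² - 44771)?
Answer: -1/34771 ≈ -2.8760e-5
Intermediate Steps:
1/((-100)² - 44771) = 1/(10000 - 44771) = 1/(-34771) = -1/34771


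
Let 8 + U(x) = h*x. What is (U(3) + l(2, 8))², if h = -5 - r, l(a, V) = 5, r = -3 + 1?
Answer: 144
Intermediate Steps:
r = -2
h = -3 (h = -5 - 1*(-2) = -5 + 2 = -3)
U(x) = -8 - 3*x
(U(3) + l(2, 8))² = ((-8 - 3*3) + 5)² = ((-8 - 9) + 5)² = (-17 + 5)² = (-12)² = 144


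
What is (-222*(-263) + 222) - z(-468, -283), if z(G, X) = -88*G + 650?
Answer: 16774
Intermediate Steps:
z(G, X) = 650 - 88*G
(-222*(-263) + 222) - z(-468, -283) = (-222*(-263) + 222) - (650 - 88*(-468)) = (58386 + 222) - (650 + 41184) = 58608 - 1*41834 = 58608 - 41834 = 16774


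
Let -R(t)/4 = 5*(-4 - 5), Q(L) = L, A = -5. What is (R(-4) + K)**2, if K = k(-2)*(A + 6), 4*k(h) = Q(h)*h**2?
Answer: 31684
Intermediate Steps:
k(h) = h**3/4 (k(h) = (h*h**2)/4 = h**3/4)
R(t) = 180 (R(t) = -20*(-4 - 5) = -20*(-9) = -4*(-45) = 180)
K = -2 (K = ((1/4)*(-2)**3)*(-5 + 6) = ((1/4)*(-8))*1 = -2*1 = -2)
(R(-4) + K)**2 = (180 - 2)**2 = 178**2 = 31684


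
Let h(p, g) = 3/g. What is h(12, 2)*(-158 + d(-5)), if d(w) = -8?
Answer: -249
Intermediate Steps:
h(12, 2)*(-158 + d(-5)) = (3/2)*(-158 - 8) = (3*(1/2))*(-166) = (3/2)*(-166) = -249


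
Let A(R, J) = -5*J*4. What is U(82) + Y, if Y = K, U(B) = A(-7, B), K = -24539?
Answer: -26179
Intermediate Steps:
A(R, J) = -20*J
U(B) = -20*B
Y = -24539
U(82) + Y = -20*82 - 24539 = -1640 - 24539 = -26179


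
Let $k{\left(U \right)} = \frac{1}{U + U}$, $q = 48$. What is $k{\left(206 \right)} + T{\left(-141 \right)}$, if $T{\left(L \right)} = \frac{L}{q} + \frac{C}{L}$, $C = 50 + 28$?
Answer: $- \frac{270187}{77456} \approx -3.4883$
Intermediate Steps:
$C = 78$
$T{\left(L \right)} = \frac{78}{L} + \frac{L}{48}$ ($T{\left(L \right)} = \frac{L}{48} + \frac{78}{L} = \frac{78}{L} + \frac{L}{48}$)
$k{\left(U \right)} = \frac{1}{2 U}$
$k{\left(206 \right)} + T{\left(-141 \right)} = \frac{1}{2 \cdot 206} + \left(\frac{78}{-141} + \frac{1}{48} \left(-141\right)\right) = \frac{1}{2} \cdot \frac{1}{206} + \left(78 \left(- \frac{1}{141}\right) - \frac{47}{16}\right) = \frac{1}{412} - \frac{2625}{752} = - \frac{270187}{77456}$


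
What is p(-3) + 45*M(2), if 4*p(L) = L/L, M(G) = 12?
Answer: 2161/4 ≈ 540.25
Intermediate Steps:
p(L) = ¼ (p(L) = (L/L)/4 = (¼)*1 = ¼)
p(-3) + 45*M(2) = ¼ + 45*12 = ¼ + 540 = 2161/4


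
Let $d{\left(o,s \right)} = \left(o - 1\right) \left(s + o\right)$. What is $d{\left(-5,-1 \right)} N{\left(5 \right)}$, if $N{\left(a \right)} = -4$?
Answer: $-144$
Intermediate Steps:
$d{\left(o,s \right)} = \left(-1 + o\right) \left(o + s\right)$
$d{\left(-5,-1 \right)} N{\left(5 \right)} = \left(\left(-5\right)^{2} - -5 - -1 - -5\right) \left(-4\right) = \left(25 + 5 + 1 + 5\right) \left(-4\right) = 36 \left(-4\right) = -144$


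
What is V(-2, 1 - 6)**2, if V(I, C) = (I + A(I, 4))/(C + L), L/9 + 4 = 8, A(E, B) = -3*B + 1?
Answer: 169/961 ≈ 0.17586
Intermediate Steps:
A(E, B) = 1 - 3*B
L = 36 (L = -36 + 9*8 = -36 + 72 = 36)
V(I, C) = (-11 + I)/(36 + C) (V(I, C) = (I + (1 - 3*4))/(C + 36) = (I + (1 - 12))/(36 + C) = (I - 11)/(36 + C) = (-11 + I)/(36 + C))
V(-2, 1 - 6)**2 = ((-11 - 2)/(36 + (1 - 6)))**2 = (-13/(36 - 5))**2 = (-13/31)**2 = 169/961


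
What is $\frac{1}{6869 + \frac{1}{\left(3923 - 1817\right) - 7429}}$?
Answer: $\frac{5323}{36563686} \approx 0.00014558$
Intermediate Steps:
$\frac{1}{6869 + \frac{1}{\left(3923 - 1817\right) - 7429}} = \frac{1}{6869 + \frac{1}{2106 - 7429}} = \frac{1}{6869 + \frac{1}{-5323}} = \frac{1}{6869 - \frac{1}{5323}} = \frac{1}{\frac{36563686}{5323}} = \frac{5323}{36563686}$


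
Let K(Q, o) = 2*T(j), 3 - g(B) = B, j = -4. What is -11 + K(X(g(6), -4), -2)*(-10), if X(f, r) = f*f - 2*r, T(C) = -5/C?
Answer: -36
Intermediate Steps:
g(B) = 3 - B
X(f, r) = f² - 2*r
K(Q, o) = 5/2 (K(Q, o) = 2*(-5/(-4)) = 2*(-5*(-¼)) = 2*(5/4) = 5/2)
-11 + K(X(g(6), -4), -2)*(-10) = -11 + (5/2)*(-10) = -11 - 25 = -36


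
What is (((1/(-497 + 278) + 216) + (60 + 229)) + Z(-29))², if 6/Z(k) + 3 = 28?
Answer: 7651663274896/29975625 ≈ 2.5526e+5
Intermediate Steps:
Z(k) = 6/25 (Z(k) = 6/(-3 + 28) = 6/25)
(((1/(-497 + 278) + 216) + (60 + 229)) + Z(-29))² = (((1/(-497 + 278) + 216) + (60 + 229)) + 6/25)² = (((1/(-219) + 216) + 289) + 6/25)² = (((-1/219 + 216) + 289) + 6/25)² = ((47303/219 + 289) + 6/25)² = (110594/219 + 6/25)² = (2766164/5475)² = 7651663274896/29975625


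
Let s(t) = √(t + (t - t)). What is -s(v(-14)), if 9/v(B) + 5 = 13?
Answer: -3*√2/4 ≈ -1.0607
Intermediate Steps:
v(B) = 9/8 (v(B) = 9/(-5 + 13) = 9/8)
s(t) = √t (s(t) = √(t + 0) = √t)
-s(v(-14)) = -√(9/8) = -3*√2/4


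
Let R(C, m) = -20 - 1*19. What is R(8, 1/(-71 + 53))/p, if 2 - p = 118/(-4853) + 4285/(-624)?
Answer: -118102608/26925281 ≈ -4.3863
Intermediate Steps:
p = 26925281/3028272 (p = 2 - (118/(-4853) + 4285/(-624)) = 2 - (118*(-1/4853) + 4285*(-1/624)) = 2 - (-118/4853 - 4285/624) = 2 - 1*(-20868737/3028272) = 2 + 20868737/3028272 = 26925281/3028272 ≈ 8.8913)
R(C, m) = -39 (R(C, m) = -20 - 19 = -39)
R(8, 1/(-71 + 53))/p = -39/26925281/3028272 = -39*3028272/26925281 = -118102608/26925281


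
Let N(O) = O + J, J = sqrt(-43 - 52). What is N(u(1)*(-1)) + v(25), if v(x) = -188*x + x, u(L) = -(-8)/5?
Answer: -23383/5 + I*sqrt(95) ≈ -4676.6 + 9.7468*I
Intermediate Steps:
u(L) = 8/5 (u(L) = -(-8)/5 = -4*(-2/5) = 8/5)
J = I*sqrt(95) (J = sqrt(-95) = I*sqrt(95) ≈ 9.7468*I)
v(x) = -187*x
N(O) = O + I*sqrt(95)
N(u(1)*(-1)) + v(25) = ((8/5)*(-1) + I*sqrt(95)) - 187*25 = (-8/5 + I*sqrt(95)) - 4675 = -23383/5 + I*sqrt(95)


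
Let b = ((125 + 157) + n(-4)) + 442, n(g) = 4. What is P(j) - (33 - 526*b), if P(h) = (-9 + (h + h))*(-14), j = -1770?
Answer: 432581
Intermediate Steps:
b = 728 (b = ((125 + 157) + 4) + 442 = (282 + 4) + 442 = 286 + 442 = 728)
P(h) = 126 - 28*h (P(h) = (-9 + 2*h)*(-14) = 126 - 28*h)
P(j) - (33 - 526*b) = (126 - 28*(-1770)) - (33 - 526*728) = (126 + 49560) - (33 - 382928) = 49686 - 1*(-382895) = 49686 + 382895 = 432581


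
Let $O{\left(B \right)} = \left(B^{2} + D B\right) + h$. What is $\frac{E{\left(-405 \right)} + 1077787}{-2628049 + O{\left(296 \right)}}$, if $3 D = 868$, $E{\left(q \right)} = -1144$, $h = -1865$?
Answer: $- \frac{3229929}{7369966} \approx -0.43826$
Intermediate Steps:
$D = \frac{868}{3}$ ($D = \frac{1}{3} \cdot 868 = \frac{868}{3} \approx 289.33$)
$O{\left(B \right)} = -1865 + B^{2} + \frac{868 B}{3}$ ($O{\left(B \right)} = \left(B^{2} + \frac{868 B}{3}\right) - 1865 = -1865 + B^{2} + \frac{868 B}{3}$)
$\frac{E{\left(-405 \right)} + 1077787}{-2628049 + O{\left(296 \right)}} = \frac{-1144 + 1077787}{-2628049 + \left(-1865 + 296^{2} + \frac{868}{3} \cdot 296\right)} = \frac{1076643}{-2628049 + \left(-1865 + 87616 + \frac{256928}{3}\right)} = \frac{1076643}{-2628049 + \frac{514181}{3}} = \frac{1076643}{- \frac{7369966}{3}} = 1076643 \left(- \frac{3}{7369966}\right) = - \frac{3229929}{7369966}$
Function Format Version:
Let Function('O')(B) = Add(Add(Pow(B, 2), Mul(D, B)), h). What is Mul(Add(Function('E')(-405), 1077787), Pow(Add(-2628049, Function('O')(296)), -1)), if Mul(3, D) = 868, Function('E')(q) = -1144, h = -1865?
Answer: Rational(-3229929, 7369966) ≈ -0.43826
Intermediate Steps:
D = Rational(868, 3) (D = Mul(Rational(1, 3), 868) = Rational(868, 3) ≈ 289.33)
Function('O')(B) = Add(-1865, Pow(B, 2), Mul(Rational(868, 3), B)) (Function('O')(B) = Add(Add(Pow(B, 2), Mul(Rational(868, 3), B)), -1865) = Add(-1865, Pow(B, 2), Mul(Rational(868, 3), B)))
Mul(Add(Function('E')(-405), 1077787), Pow(Add(-2628049, Function('O')(296)), -1)) = Mul(Add(-1144, 1077787), Pow(Add(-2628049, Add(-1865, Pow(296, 2), Mul(Rational(868, 3), 296))), -1)) = Mul(1076643, Pow(Add(-2628049, Add(-1865, 87616, Rational(256928, 3))), -1)) = Mul(1076643, Pow(Add(-2628049, Rational(514181, 3)), -1)) = Mul(1076643, Pow(Rational(-7369966, 3), -1)) = Mul(1076643, Rational(-3, 7369966)) = Rational(-3229929, 7369966)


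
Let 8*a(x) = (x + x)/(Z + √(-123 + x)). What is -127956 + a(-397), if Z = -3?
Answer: -270753705/2116 + 397*I*√130/1058 ≈ -1.2796e+5 + 4.2784*I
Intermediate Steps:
a(x) = x/(4*(-3 + √(-123 + x))) (a(x) = ((x + x)/(-3 + √(-123 + x)))/8 = ((2*x)/(-3 + √(-123 + x)))/8 = (2*x/(-3 + √(-123 + x)))/8 = x/(4*(-3 + √(-123 + x))))
-127956 + a(-397) = -127956 + (¼)*(-397)/(-3 + √(-123 - 397)) = -127956 + (¼)*(-397)/(-3 + √(-520)) = -127956 + (¼)*(-397)/(-3 + 2*I*√130) = -127956 - 397/(4*(-3 + 2*I*√130))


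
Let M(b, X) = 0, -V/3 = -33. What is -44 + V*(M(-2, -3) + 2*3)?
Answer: 550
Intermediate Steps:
V = 99 (V = -3*(-33) = 99)
-44 + V*(M(-2, -3) + 2*3) = -44 + 99*(0 + 2*3) = -44 + 99*(0 + 6) = -44 + 99*6 = -44 + 594 = 550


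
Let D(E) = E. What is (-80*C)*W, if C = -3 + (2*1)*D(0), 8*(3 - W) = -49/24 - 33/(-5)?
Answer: 2333/4 ≈ 583.25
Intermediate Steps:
W = 2333/960 (W = 3 - (-49/24 - 33/(-5))/8 = 3 - (-49*1/24 - 33*(-⅕))/8 = 3 - (-49/24 + 33/5)/8 = 3 - ⅛*547/120 = 3 - 547/960 = 2333/960 ≈ 2.4302)
C = -3 (C = -3 + (2*1)*0 = -3 + 2*0 = -3 + 0 = -3)
(-80*C)*W = -80*(-3)*(2333/960) = 240*(2333/960) = 2333/4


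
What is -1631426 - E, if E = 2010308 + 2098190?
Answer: -5739924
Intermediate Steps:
E = 4108498
-1631426 - E = -1631426 - 1*4108498 = -1631426 - 4108498 = -5739924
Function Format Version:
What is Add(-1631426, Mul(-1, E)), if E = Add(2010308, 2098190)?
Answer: -5739924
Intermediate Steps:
E = 4108498
Add(-1631426, Mul(-1, E)) = Add(-1631426, Mul(-1, 4108498)) = Add(-1631426, -4108498) = -5739924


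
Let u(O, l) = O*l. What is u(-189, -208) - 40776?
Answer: -1464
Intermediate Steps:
u(-189, -208) - 40776 = -189*(-208) - 40776 = 39312 - 40776 = -1464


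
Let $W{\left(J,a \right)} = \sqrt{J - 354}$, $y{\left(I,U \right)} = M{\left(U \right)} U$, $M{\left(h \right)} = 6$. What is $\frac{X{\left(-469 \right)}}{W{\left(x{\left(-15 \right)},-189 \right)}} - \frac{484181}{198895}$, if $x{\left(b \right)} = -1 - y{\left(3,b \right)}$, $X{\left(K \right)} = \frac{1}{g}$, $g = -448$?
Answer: $- \frac{484181}{198895} + \frac{i \sqrt{265}}{118720} \approx -2.4344 + 0.00013712 i$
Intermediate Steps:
$y{\left(I,U \right)} = 6 U$
$X{\left(K \right)} = - \frac{1}{448}$ ($X{\left(K \right)} = \frac{1}{-448} = - \frac{1}{448}$)
$x{\left(b \right)} = -1 - 6 b$
$W{\left(J,a \right)} = \sqrt{-354 + J}$
$\frac{X{\left(-469 \right)}}{W{\left(x{\left(-15 \right)},-189 \right)}} - \frac{484181}{198895} = - \frac{1}{448 \sqrt{-354 - -89}} - \frac{484181}{198895} = - \frac{1}{448 \sqrt{-354 + \left(-1 + 90\right)}} - \frac{484181}{198895} = - \frac{1}{448 \sqrt{-354 + 89}} - \frac{484181}{198895} = - \frac{1}{448 \sqrt{-265}} - \frac{484181}{198895} = - \frac{1}{448 i \sqrt{265}} - \frac{484181}{198895} = - \frac{\left(- \frac{1}{265}\right) i \sqrt{265}}{448} - \frac{484181}{198895} = \frac{i \sqrt{265}}{118720} - \frac{484181}{198895} = - \frac{484181}{198895} + \frac{i \sqrt{265}}{118720}$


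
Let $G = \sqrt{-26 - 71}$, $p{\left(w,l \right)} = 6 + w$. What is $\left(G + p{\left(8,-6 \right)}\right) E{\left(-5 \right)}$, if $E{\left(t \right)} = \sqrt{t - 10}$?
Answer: $- \sqrt{1455} + 14 i \sqrt{15} \approx -38.144 + 54.222 i$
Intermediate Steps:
$E{\left(t \right)} = \sqrt{-10 + t}$
$G = i \sqrt{97}$ ($G = \sqrt{-97} = i \sqrt{97} \approx 9.8489 i$)
$\left(G + p{\left(8,-6 \right)}\right) E{\left(-5 \right)} = \left(i \sqrt{97} + \left(6 + 8\right)\right) \sqrt{-10 - 5} = \left(i \sqrt{97} + 14\right) \sqrt{-15} = \left(14 + i \sqrt{97}\right) i \sqrt{15} = i \sqrt{15} \left(14 + i \sqrt{97}\right)$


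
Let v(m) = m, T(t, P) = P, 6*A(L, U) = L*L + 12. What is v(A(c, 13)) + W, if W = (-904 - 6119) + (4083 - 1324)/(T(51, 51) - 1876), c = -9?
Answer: -25582893/3650 ≈ -7009.0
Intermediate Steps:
A(L, U) = 2 + L²/6 (A(L, U) = (L*L + 12)/6 = (L² + 12)/6 = (12 + L²)/6 = 2 + L²/6)
W = -12819734/1825 (W = (-904 - 6119) + (4083 - 1324)/(51 - 1876) = -7023 + 2759/(-1825) = -7023 + 2759*(-1/1825) = -7023 - 2759/1825 = -12819734/1825 ≈ -7024.5)
v(A(c, 13)) + W = (2 + (⅙)*(-9)²) - 12819734/1825 = (2 + (⅙)*81) - 12819734/1825 = (2 + 27/2) - 12819734/1825 = 31/2 - 12819734/1825 = -25582893/3650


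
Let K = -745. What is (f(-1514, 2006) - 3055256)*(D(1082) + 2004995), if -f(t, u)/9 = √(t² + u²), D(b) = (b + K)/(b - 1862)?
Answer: -1194525478320082/195 - 4691687289*√1579058/130 ≈ -6.1711e+12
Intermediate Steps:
D(b) = (-745 + b)/(-1862 + b) (D(b) = (b - 745)/(b - 1862) = (-745 + b)/(-1862 + b))
f(t, u) = -9*√(t² + u²)
(f(-1514, 2006) - 3055256)*(D(1082) + 2004995) = (-9*√((-1514)² + 2006²) - 3055256)*((-745 + 1082)/(-1862 + 1082) + 2004995) = (-9*√(2292196 + 4024036) - 3055256)*(337/(-780) + 2004995) = (-18*√1579058 - 3055256)*(-1/780*337 + 2004995) = (-18*√1579058 - 3055256)*(-337/780 + 2004995) = (-18*√1579058 - 3055256)*(1563895763/780) = (-3055256 - 18*√1579058)*(1563895763/780) = -1194525478320082/195 - 4691687289*√1579058/130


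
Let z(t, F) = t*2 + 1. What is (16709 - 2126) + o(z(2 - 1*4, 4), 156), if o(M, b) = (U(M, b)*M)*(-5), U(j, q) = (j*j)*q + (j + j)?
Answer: 35553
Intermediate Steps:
U(j, q) = 2*j + q*j**2 (U(j, q) = j**2*q + 2*j = q*j**2 + 2*j = 2*j + q*j**2)
z(t, F) = 1 + 2*t (z(t, F) = 2*t + 1 = 1 + 2*t)
o(M, b) = -5*M**2*(2 + M*b) (o(M, b) = ((M*(2 + M*b))*M)*(-5) = (M**2*(2 + M*b))*(-5) = -5*M**2*(2 + M*b))
(16709 - 2126) + o(z(2 - 1*4, 4), 156) = (16709 - 2126) + 5*(1 + 2*(2 - 1*4))**2*(-2 - 1*(1 + 2*(2 - 1*4))*156) = 14583 + 5*(1 + 2*(2 - 4))**2*(-2 - 1*(1 + 2*(2 - 4))*156) = 14583 + 5*(1 + 2*(-2))**2*(-2 - 1*(1 + 2*(-2))*156) = 14583 + 5*(1 - 4)**2*(-2 - 1*(1 - 4)*156) = 14583 + 5*(-3)**2*(-2 - 1*(-3)*156) = 14583 + 5*9*(-2 + 468) = 14583 + 5*9*466 = 14583 + 20970 = 35553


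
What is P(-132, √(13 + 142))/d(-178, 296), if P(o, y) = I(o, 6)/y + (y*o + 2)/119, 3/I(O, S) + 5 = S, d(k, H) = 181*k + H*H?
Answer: 1/3296181 - 6701*√155/340605370 ≈ -0.00024463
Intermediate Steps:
d(k, H) = H² + 181*k (d(k, H) = 181*k + H² = H² + 181*k)
I(O, S) = 3/(-5 + S)
P(o, y) = 2/119 + 3/y + o*y/119 (P(o, y) = (3/(-5 + 6))/y + (y*o + 2)/119 = (3/1)/y + (o*y + 2)*(1/119) = (3*1)/y + (2 + o*y)*(1/119) = 3/y + (2/119 + o*y/119) = 2/119 + 3/y + o*y/119)
P(-132, √(13 + 142))/d(-178, 296) = ((357 + √(13 + 142)*(2 - 132*√(13 + 142)))/(119*(√(13 + 142))))/(296² + 181*(-178)) = ((357 + √155*(2 - 132*√155))/(119*(√155)))/(87616 - 32218) = ((√155/155)*(357 + √155*(2 - 132*√155))/119)/55398 = (√155*(357 + √155*(2 - 132*√155))/18445)*(1/55398) = √155*(357 + √155*(2 - 132*√155))/1021816110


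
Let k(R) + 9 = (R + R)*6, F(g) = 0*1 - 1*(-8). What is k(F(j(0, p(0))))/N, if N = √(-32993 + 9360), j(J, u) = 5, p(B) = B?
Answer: -87*I*√23633/23633 ≈ -0.56593*I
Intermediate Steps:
F(g) = 8 (F(g) = 0 + 8 = 8)
N = I*√23633 (N = √(-23633) = I*√23633 ≈ 153.73*I)
k(R) = -9 + 12*R (k(R) = -9 + (R + R)*6 = -9 + (2*R)*6 = -9 + 12*R)
k(F(j(0, p(0))))/N = (-9 + 12*8)/((I*√23633)) = (-9 + 96)*(-I*√23633/23633) = 87*(-I*√23633/23633) = -87*I*√23633/23633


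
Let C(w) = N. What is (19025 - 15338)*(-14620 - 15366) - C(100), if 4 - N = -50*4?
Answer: -110558586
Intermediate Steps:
N = 204 (N = 4 - (-50)*4 = 4 - 1*(-200) = 4 + 200 = 204)
C(w) = 204
(19025 - 15338)*(-14620 - 15366) - C(100) = (19025 - 15338)*(-14620 - 15366) - 1*204 = 3687*(-29986) - 204 = -110558382 - 204 = -110558586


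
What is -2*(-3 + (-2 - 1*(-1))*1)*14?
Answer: 112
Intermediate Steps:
-2*(-3 + (-2 - 1*(-1))*1)*14 = -2*(-3 + (-2 + 1)*1)*14 = -2*(-3 - 1*1)*14 = -2*(-3 - 1)*14 = -2*(-4)*14 = 8*14 = 112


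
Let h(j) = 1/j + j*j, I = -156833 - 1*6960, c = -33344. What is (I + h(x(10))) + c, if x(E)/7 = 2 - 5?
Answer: -4130617/21 ≈ -1.9670e+5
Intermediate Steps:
x(E) = -21 (x(E) = 7*(2 - 5) = 7*(-3) = -21)
I = -163793 (I = -156833 - 6960 = -163793)
h(j) = 1/j + j²
(I + h(x(10))) + c = (-163793 + (1 + (-21)³)/(-21)) - 33344 = (-163793 - (1 - 9261)/21) - 33344 = (-163793 - 1/21*(-9260)) - 33344 = (-163793 + 9260/21) - 33344 = -3430393/21 - 33344 = -4130617/21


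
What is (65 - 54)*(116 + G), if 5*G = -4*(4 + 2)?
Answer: 6116/5 ≈ 1223.2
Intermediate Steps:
G = -24/5 (G = (-4*(4 + 2))/5 = (-4*6)/5 = (⅕)*(-24) = -24/5 ≈ -4.8000)
(65 - 54)*(116 + G) = (65 - 54)*(116 - 24/5) = 11*(556/5) = 6116/5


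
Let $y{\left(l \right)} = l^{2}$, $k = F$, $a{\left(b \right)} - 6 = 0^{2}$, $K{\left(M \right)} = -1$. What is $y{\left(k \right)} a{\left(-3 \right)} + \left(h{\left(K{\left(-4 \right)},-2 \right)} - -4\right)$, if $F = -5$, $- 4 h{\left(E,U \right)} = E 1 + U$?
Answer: $\frac{619}{4} \approx 154.75$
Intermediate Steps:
$h{\left(E,U \right)} = - \frac{E}{4} - \frac{U}{4}$ ($h{\left(E,U \right)} = - \frac{E 1 + U}{4} = - \frac{E + U}{4} = - \frac{E}{4} - \frac{U}{4}$)
$a{\left(b \right)} = 6$ ($a{\left(b \right)} = 6 + 0^{2} = 6 + 0 = 6$)
$k = -5$
$y{\left(k \right)} a{\left(-3 \right)} + \left(h{\left(K{\left(-4 \right)},-2 \right)} - -4\right) = \left(-5\right)^{2} \cdot 6 - - \frac{19}{4} = 25 \cdot 6 + \left(\left(\frac{1}{4} + \frac{1}{2}\right) + 4\right) = 150 + \left(\frac{3}{4} + 4\right) = 150 + \frac{19}{4} = \frac{619}{4}$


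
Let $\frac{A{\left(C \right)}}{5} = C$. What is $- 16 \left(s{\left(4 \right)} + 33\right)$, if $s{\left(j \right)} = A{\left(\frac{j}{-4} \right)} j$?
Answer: $-208$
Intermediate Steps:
$A{\left(C \right)} = 5 C$
$s{\left(j \right)} = - \frac{5 j^{2}}{4}$ ($s{\left(j \right)} = 5 \frac{j}{-4} j = 5 j \left(- \frac{1}{4}\right) j = 5 \left(- \frac{j}{4}\right) j = - \frac{5 j}{4} j = - \frac{5 j^{2}}{4}$)
$- 16 \left(s{\left(4 \right)} + 33\right) = - 16 \left(- \frac{5 \cdot 4^{2}}{4} + 33\right) = - 16 \left(\left(- \frac{5}{4}\right) 16 + 33\right) = - 16 \left(-20 + 33\right) = \left(-16\right) 13 = -208$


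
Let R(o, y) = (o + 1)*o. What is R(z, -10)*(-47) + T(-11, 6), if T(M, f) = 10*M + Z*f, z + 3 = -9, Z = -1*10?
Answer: -6374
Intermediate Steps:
Z = -10
z = -12 (z = -3 - 9 = -12)
T(M, f) = -10*f + 10*M (T(M, f) = 10*M - 10*f = -10*f + 10*M)
R(o, y) = o*(1 + o) (R(o, y) = (1 + o)*o = o*(1 + o))
R(z, -10)*(-47) + T(-11, 6) = -12*(1 - 12)*(-47) + (-10*6 + 10*(-11)) = -12*(-11)*(-47) + (-60 - 110) = 132*(-47) - 170 = -6204 - 170 = -6374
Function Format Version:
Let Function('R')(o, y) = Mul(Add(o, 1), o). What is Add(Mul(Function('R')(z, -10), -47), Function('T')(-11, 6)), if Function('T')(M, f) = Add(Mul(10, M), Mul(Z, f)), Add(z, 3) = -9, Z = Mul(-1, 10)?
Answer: -6374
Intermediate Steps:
Z = -10
z = -12 (z = Add(-3, -9) = -12)
Function('T')(M, f) = Add(Mul(-10, f), Mul(10, M)) (Function('T')(M, f) = Add(Mul(10, M), Mul(-10, f)) = Add(Mul(-10, f), Mul(10, M)))
Function('R')(o, y) = Mul(o, Add(1, o)) (Function('R')(o, y) = Mul(Add(1, o), o) = Mul(o, Add(1, o)))
Add(Mul(Function('R')(z, -10), -47), Function('T')(-11, 6)) = Add(Mul(Mul(-12, Add(1, -12)), -47), Add(Mul(-10, 6), Mul(10, -11))) = Add(Mul(Mul(-12, -11), -47), Add(-60, -110)) = Add(Mul(132, -47), -170) = Add(-6204, -170) = -6374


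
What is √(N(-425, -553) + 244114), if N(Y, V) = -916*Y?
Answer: √633414 ≈ 795.87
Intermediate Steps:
√(N(-425, -553) + 244114) = √(-916*(-425) + 244114) = √(389300 + 244114) = √633414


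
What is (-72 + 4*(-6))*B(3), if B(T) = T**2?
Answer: -864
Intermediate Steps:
(-72 + 4*(-6))*B(3) = (-72 + 4*(-6))*3**2 = (-72 - 24)*9 = -96*9 = -864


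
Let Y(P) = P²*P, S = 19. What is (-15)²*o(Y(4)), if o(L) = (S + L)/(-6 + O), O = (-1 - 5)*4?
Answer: -1245/2 ≈ -622.50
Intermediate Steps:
O = -24 (O = -6*4 = -24)
Y(P) = P³
o(L) = -19/30 - L/30 (o(L) = (19 + L)/(-6 - 24) = (19 + L)/(-30) = (19 + L)*(-1/30) = -19/30 - L/30)
(-15)²*o(Y(4)) = (-15)²*(-19/30 - 1/30*4³) = 225*(-19/30 - 1/30*64) = 225*(-19/30 - 32/15) = 225*(-83/30) = -1245/2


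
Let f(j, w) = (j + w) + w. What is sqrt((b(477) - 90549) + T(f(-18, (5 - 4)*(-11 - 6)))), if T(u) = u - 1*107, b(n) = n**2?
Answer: sqrt(136821) ≈ 369.89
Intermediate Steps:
f(j, w) = j + 2*w
T(u) = -107 + u (T(u) = u - 107 = -107 + u)
sqrt((b(477) - 90549) + T(f(-18, (5 - 4)*(-11 - 6)))) = sqrt((477**2 - 90549) + (-107 + (-18 + 2*((5 - 4)*(-11 - 6))))) = sqrt((227529 - 90549) + (-107 + (-18 + 2*(1*(-17))))) = sqrt(136980 + (-107 + (-18 + 2*(-17)))) = sqrt(136980 + (-107 + (-18 - 34))) = sqrt(136980 + (-107 - 52)) = sqrt(136980 - 159) = sqrt(136821)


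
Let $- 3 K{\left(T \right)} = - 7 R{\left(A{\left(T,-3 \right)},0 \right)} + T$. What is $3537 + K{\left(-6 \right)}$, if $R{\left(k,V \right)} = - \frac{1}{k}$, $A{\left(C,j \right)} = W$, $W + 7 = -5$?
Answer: $\frac{127411}{36} \approx 3539.2$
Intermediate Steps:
$W = -12$ ($W = -7 - 5 = -12$)
$A{\left(C,j \right)} = -12$
$K{\left(T \right)} = \frac{7}{36} - \frac{T}{3}$ ($K{\left(T \right)} = - \frac{- 7 \left(- \frac{1}{-12}\right) + T}{3} = - \frac{- 7 \left(\left(-1\right) \left(- \frac{1}{12}\right)\right) + T}{3} = - \frac{\left(-7\right) \frac{1}{12} + T}{3} = - \frac{- \frac{7}{12} + T}{3} = \frac{7}{36} - \frac{T}{3}$)
$3537 + K{\left(-6 \right)} = 3537 + \left(\frac{7}{36} - -2\right) = 3537 + \left(\frac{7}{36} + 2\right) = 3537 + \frac{79}{36} = \frac{127411}{36}$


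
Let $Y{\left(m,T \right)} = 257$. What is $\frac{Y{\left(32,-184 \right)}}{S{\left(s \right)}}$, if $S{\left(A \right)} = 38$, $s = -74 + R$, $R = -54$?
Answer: $\frac{257}{38} \approx 6.7632$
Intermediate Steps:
$s = -128$ ($s = -74 - 54 = -128$)
$\frac{Y{\left(32,-184 \right)}}{S{\left(s \right)}} = \frac{257}{38}$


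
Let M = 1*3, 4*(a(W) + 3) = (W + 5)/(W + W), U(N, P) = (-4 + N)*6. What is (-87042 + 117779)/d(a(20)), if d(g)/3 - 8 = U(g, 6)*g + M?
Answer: 15737344/196257 ≈ 80.187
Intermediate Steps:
U(N, P) = -24 + 6*N
a(W) = -3 + (5 + W)/(8*W) (a(W) = -3 + ((W + 5)/(W + W))/4 = -3 + ((5 + W)/((2*W)))/4 = -3 + ((5 + W)*(1/(2*W)))/4 = -3 + ((5 + W)/(2*W))/4 = -3 + (5 + W)/(8*W))
M = 3
d(g) = 33 + 3*g*(-24 + 6*g) (d(g) = 24 + 3*((-24 + 6*g)*g + 3) = 24 + 3*(g*(-24 + 6*g) + 3) = 24 + 3*(3 + g*(-24 + 6*g)) = 24 + (9 + 3*g*(-24 + 6*g)) = 33 + 3*g*(-24 + 6*g))
(-87042 + 117779)/d(a(20)) = (-87042 + 117779)/(33 + 18*((⅛)*(5 - 23*20)/20)*(-4 + (⅛)*(5 - 23*20)/20)) = 30737/(33 + 18*((⅛)*(1/20)*(5 - 460))*(-4 + (⅛)*(1/20)*(5 - 460))) = 30737/(33 + 18*((⅛)*(1/20)*(-455))*(-4 + (⅛)*(1/20)*(-455))) = 30737/(33 + 18*(-91/32)*(-4 - 91/32)) = 30737/(33 + 18*(-91/32)*(-219/32)) = 30737/(33 + 179361/512) = 30737/(196257/512) = 30737*(512/196257) = 15737344/196257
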